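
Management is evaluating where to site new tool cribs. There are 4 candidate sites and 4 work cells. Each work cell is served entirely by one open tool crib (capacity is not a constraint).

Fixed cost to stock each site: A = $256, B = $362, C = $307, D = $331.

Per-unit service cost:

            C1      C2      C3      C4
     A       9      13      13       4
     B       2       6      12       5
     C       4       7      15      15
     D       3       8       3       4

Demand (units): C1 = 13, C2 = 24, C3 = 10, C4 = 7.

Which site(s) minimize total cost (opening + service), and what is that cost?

For any fixed open set, each work cell goes to its cheapest open site; total = fixed + service.
{D}: C1→D 3·13=39, C2→D 8·24=192, C3→D 3·10=30, C4→D 4·7=28. Service 289; fixed 331; total 620.
{B}: service 325 + fixed 362 = 687
{C}: service 475 + fixed 307 = 782
{A, B, C, D}: C1→B 2·13=26, C2→B 6·24=144, C3→D 3·10=30, C4→A 4·7=28. Service 228; fixed 1256; total 1484.
No other subset beats 620.

Open D only; minimum total cost 620.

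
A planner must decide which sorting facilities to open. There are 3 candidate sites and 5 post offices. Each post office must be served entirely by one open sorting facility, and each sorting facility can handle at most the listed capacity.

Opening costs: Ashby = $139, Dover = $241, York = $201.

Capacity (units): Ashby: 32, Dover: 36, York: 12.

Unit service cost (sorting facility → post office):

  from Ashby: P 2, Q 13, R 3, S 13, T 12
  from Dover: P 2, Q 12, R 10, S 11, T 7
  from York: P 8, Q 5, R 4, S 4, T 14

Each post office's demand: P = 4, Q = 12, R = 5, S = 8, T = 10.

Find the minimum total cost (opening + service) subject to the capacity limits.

Open {Ashby, York}: P→Ashby 2·4=8, Q→York 5·12=60, R→Ashby 3·5=15, S→Ashby 13·8=104, T→Ashby 12·10=120.
Loads: Ashby carries 27/32, York carries 12/12. Service 307; fixed 340; total 647.
Next best feasible plan costs 671.

Minimum total cost: 647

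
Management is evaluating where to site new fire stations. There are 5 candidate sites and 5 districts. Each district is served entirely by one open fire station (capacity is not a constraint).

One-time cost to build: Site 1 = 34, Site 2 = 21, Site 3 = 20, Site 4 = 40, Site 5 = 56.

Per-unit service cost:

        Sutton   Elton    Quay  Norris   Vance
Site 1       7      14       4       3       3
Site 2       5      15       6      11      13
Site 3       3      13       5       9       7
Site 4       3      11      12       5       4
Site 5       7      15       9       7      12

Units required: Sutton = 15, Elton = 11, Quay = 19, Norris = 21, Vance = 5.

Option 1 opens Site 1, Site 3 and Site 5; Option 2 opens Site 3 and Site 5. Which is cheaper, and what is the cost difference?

Option 1 is cheaper by 89.

Option 1: {Site 1, Site 3, Site 5}: Sutton→Site 3 3·15=45, Elton→Site 3 13·11=143, Quay→Site 1 4·19=76, Norris→Site 1 3·21=63, Vance→Site 1 3·5=15. Service 342; fixed 110; total 452.
Option 2: {Site 3, Site 5}: Sutton→Site 3 3·15=45, Elton→Site 3 13·11=143, Quay→Site 3 5·19=95, Norris→Site 5 7·21=147, Vance→Site 3 7·5=35. Service 465; fixed 76; total 541.
Difference: |452 − 541| = 89.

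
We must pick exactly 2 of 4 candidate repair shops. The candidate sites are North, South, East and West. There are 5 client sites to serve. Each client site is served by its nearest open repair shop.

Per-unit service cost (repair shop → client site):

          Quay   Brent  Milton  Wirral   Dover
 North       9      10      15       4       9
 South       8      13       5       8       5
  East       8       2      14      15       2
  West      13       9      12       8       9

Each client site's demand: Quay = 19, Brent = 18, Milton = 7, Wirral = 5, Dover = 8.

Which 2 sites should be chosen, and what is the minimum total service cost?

Choose South and East; total service cost 279.

With exactly 2 open, each client site uses its cheapest among the chosen.
{South, East}: Quay→South 8·19=152, Brent→East 2·18=36, Milton→South 5·7=35, Wirral→South 8·5=40, Dover→East 2·8=16. Service cost 279.
{North, East}: service cost 322
{East, West}: service cost 328
Among all 6 size-2 choices, {South, East} is lowest.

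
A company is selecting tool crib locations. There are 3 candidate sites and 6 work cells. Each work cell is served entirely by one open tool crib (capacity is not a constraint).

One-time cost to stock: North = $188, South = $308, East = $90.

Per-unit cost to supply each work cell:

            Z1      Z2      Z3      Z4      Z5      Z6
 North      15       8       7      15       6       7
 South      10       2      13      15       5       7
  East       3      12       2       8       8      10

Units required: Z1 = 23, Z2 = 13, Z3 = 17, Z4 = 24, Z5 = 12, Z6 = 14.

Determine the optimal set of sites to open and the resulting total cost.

Open East only; minimum total cost 777.

For any fixed open set, each work cell goes to its cheapest open site; total = fixed + service.
{East}: Z1→East 3·23=69, Z2→East 12·13=156, Z3→East 2·17=34, Z4→East 8·24=192, Z5→East 8·12=96, Z6→East 10·14=140. Service 687; fixed 90; total 777.
{North, East}: service 569 + fixed 278 = 847
{South, East}: service 479 + fixed 398 = 877
{North, South, East}: service 479 + fixed 586 = 1065
No other subset beats 777.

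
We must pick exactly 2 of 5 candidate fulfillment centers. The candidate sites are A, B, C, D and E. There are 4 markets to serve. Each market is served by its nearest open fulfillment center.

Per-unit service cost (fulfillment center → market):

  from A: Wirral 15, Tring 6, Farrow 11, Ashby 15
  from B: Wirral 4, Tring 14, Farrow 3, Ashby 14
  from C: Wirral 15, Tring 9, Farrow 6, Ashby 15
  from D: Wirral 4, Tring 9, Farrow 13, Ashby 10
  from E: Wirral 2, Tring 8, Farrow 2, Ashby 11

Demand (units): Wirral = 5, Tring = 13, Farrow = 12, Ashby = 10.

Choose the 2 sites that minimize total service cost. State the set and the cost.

With exactly 2 open, each market uses its cheapest among the chosen.
{A, E}: Wirral→E 2·5=10, Tring→A 6·13=78, Farrow→E 2·12=24, Ashby→E 11·10=110. Service cost 222.
{D, E}: service cost 238
{B, E}: service cost 248
Among all 10 size-2 choices, {A, E} is lowest.

Choose A and E; total service cost 222.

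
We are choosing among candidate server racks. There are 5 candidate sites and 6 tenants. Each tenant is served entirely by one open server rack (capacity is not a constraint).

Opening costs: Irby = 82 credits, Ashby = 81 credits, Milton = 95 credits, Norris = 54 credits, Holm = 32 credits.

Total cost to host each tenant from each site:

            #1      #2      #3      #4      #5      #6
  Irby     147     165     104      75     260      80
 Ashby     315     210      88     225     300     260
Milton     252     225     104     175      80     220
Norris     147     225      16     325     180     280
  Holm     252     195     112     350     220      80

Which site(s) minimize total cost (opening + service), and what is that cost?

Open Irby, Milton and Norris; minimum total cost 794.

For any fixed open set, each tenant goes to its cheapest open site; total = fixed + service.
{Irby, Milton, Norris}: #1→Irby 147, #2→Irby 165, #3→Norris 16, #4→Irby 75, #5→Milton 80, #6→Irby 80. Service 563; fixed 231; total 794.
{Irby, Norris}: #1→Irby 147, #2→Irby 165, #3→Norris 16, #4→Irby 75, #5→Norris 180, #6→Irby 80. Service 663; fixed 136; total 799.
{Irby, Milton, Norris, Holm}: service 563 + fixed 263 = 826
{Irby, Ashby, Milton, Norris, Holm}: service 563 + fixed 344 = 907
No other subset beats 794.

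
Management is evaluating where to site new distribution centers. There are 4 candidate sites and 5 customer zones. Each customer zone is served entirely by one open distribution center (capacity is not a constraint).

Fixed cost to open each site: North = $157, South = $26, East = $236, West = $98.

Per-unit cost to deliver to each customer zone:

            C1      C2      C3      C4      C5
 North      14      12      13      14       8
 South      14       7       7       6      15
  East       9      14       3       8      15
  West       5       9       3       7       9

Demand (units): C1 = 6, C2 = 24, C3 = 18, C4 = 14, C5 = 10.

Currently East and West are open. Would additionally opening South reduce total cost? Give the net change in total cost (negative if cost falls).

Current service cost with {East, West}: 488.
Adding South: each customer zone re-picks its cheapest; new service cost 426, saving 62.
Extra fixed cost: 26. Net change = 26 − 62 = -36.
(Totals: 822 → 786.)

Yes — net change −36 (cost falls by 36).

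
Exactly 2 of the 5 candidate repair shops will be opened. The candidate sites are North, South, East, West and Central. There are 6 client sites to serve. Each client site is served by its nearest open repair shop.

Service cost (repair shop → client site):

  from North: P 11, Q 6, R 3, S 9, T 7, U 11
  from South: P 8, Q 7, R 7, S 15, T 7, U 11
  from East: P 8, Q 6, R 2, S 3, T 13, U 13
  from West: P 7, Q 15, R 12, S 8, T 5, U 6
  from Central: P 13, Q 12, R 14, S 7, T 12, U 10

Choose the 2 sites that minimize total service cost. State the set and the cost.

With exactly 2 open, each client site uses its cheapest among the chosen.
{East, West}: P→West 7, Q→East 6, R→East 2, S→East 3, T→West 5, U→West 6. Service cost 29.
{North, West}: service cost 35
{North, East}: service cost 37
Among all 10 size-2 choices, {East, West} is lowest.

Choose East and West; total service cost 29.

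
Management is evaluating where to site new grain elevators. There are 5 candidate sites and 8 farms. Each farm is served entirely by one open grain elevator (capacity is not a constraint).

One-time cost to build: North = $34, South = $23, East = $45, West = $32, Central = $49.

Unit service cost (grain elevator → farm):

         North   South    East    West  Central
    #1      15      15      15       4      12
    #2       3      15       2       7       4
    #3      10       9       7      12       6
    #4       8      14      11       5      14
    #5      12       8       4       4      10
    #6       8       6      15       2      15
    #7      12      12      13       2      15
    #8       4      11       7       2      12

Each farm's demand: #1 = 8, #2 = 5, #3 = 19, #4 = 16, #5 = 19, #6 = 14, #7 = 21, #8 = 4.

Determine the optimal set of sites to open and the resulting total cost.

For any fixed open set, each farm goes to its cheapest open site; total = fixed + service.
{West, Central}: #1→West 4·8=32, #2→Central 4·5=20, #3→Central 6·19=114, #4→West 5·16=80, #5→West 4·19=76, #6→West 2·14=28, #7→West 2·21=42, #8→West 2·4=8. Service 400; fixed 81; total 481.
{East, West}: #1→West 4·8=32, #2→East 2·5=10, #3→East 7·19=133, #4→West 5·16=80, #5→East 4·19=76, #6→West 2·14=28, #7→West 2·21=42, #8→West 2·4=8. Service 409; fixed 77; total 486.
{South, West, Central}: #1→West 4·8=32, #2→Central 4·5=20, #3→Central 6·19=114, #4→West 5·16=80, #5→West 4·19=76, #6→West 2·14=28, #7→West 2·21=42, #8→West 2·4=8. Service 400; fixed 104; total 504.
{North, South, East, West, Central}: service 390 + fixed 183 = 573
No other subset beats 481.

Open West and Central; minimum total cost 481.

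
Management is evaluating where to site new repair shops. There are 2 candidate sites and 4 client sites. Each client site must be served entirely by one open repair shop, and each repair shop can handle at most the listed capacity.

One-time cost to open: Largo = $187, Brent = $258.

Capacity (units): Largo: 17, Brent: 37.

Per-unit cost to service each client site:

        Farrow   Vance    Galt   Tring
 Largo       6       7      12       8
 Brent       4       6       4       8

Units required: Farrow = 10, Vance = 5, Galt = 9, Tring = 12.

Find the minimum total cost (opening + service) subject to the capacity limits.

Minimum total cost: 460

Open {Brent}: Farrow→Brent 4·10=40, Vance→Brent 6·5=30, Galt→Brent 4·9=36, Tring→Brent 8·12=96.
Loads: Brent carries 36/37. Service 202; fixed 258; total 460.
Next best feasible plan costs 647.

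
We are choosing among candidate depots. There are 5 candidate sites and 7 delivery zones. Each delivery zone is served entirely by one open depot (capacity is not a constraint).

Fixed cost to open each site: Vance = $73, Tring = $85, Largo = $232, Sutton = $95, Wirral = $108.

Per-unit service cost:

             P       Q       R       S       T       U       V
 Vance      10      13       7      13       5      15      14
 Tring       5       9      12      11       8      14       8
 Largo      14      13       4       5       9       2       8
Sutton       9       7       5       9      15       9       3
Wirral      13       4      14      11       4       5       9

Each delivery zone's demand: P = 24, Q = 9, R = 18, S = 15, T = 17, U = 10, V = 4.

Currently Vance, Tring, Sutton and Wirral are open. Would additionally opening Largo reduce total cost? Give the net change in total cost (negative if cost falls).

No — net change +124 (cost rises by 124).

Current service cost with {Vance, Tring, Sutton, Wirral}: 511.
Adding Largo: each delivery zone re-picks its cheapest; new service cost 403, saving 108.
Extra fixed cost: 232. Net change = 232 − 108 = 124.
(Totals: 872 → 996.)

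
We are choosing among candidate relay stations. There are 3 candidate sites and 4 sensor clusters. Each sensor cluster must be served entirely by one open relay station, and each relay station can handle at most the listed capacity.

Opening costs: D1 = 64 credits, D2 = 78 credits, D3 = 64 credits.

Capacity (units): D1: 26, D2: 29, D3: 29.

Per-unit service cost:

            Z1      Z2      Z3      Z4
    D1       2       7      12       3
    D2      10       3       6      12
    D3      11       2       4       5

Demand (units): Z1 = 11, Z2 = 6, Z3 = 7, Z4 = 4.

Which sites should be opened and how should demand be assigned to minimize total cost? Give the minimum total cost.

Minimum total cost: 202

Open {D1, D3}: Z1→D1 2·11=22, Z2→D3 2·6=12, Z3→D3 4·7=28, Z4→D1 3·4=12.
Loads: D1 carries 15/26, D3 carries 13/29. Service 74; fixed 128; total 202.
Next best feasible plan costs 210.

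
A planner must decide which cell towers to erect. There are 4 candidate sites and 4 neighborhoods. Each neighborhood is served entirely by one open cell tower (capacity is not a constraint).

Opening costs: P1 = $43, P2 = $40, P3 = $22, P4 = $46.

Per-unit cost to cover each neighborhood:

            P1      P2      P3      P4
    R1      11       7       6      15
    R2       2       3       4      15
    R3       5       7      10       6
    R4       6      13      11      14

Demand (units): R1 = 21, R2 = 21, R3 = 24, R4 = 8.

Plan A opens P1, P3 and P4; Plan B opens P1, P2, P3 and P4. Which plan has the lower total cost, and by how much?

Plan A: {P1, P3, P4}: R1→P3 6·21=126, R2→P1 2·21=42, R3→P1 5·24=120, R4→P1 6·8=48. Service 336; fixed 111; total 447.
Plan B: {P1, P2, P3, P4}: R1→P3 6·21=126, R2→P1 2·21=42, R3→P1 5·24=120, R4→P1 6·8=48. Service 336; fixed 151; total 487.
Difference: |447 − 487| = 40.

Plan A is cheaper by 40.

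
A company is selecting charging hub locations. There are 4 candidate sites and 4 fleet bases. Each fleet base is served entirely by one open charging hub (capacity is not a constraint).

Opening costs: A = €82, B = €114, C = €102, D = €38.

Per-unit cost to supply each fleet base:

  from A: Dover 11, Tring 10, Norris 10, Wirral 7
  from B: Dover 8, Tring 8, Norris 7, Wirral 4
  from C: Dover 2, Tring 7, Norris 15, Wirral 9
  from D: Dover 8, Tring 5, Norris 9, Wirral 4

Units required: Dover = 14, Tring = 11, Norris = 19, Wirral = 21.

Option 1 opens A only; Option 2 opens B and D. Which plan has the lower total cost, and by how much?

Option 1: {A}: Dover→A 11·14=154, Tring→A 10·11=110, Norris→A 10·19=190, Wirral→A 7·21=147. Service 601; fixed 82; total 683.
Option 2: {B, D}: Dover→B 8·14=112, Tring→D 5·11=55, Norris→B 7·19=133, Wirral→B 4·21=84. Service 384; fixed 152; total 536.
Difference: |683 − 536| = 147.

Option 2 is cheaper by 147.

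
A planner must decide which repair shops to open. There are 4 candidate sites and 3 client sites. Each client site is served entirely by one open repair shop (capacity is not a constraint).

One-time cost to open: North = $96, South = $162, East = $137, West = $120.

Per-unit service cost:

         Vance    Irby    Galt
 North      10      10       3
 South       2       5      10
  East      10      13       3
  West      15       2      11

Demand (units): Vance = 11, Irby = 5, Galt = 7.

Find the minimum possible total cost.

For any fixed open set, each client site goes to its cheapest open site; total = fixed + service.
{North}: Vance→North 10·11=110, Irby→North 10·5=50, Galt→North 3·7=21. Service 181; fixed 96; total 277.
{South}: service 117 + fixed 162 = 279
{North, South}: Vance→South 2·11=22, Irby→South 5·5=25, Galt→North 3·7=21. Service 68; fixed 258; total 326.
{North, South, East, West}: Vance→South 2·11=22, Irby→West 2·5=10, Galt→North 3·7=21. Service 53; fixed 515; total 568.
(All 15 nonempty subsets were checked; North only is lowest.)

Minimum total cost: 277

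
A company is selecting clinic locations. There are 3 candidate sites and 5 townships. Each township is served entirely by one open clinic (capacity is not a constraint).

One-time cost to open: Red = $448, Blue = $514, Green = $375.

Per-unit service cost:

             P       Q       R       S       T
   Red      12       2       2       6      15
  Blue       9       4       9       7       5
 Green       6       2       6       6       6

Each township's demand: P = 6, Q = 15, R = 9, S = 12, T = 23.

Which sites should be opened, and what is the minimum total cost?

Open Green only; minimum total cost 705.

For any fixed open set, each township goes to its cheapest open site; total = fixed + service.
{Green}: P→Green 6·6=36, Q→Green 2·15=30, R→Green 6·9=54, S→Green 6·12=72, T→Green 6·23=138. Service 330; fixed 375; total 705.
{Blue}: service 394 + fixed 514 = 908
{Red}: P→Red 12·6=72, Q→Red 2·15=30, R→Red 2·9=18, S→Red 6·12=72, T→Red 15·23=345. Service 537; fixed 448; total 985.
{Red, Blue, Green}: P→Green 6·6=36, Q→Red 2·15=30, R→Red 2·9=18, S→Red 6·12=72, T→Blue 5·23=115. Service 271; fixed 1337; total 1608.
No other subset beats 705.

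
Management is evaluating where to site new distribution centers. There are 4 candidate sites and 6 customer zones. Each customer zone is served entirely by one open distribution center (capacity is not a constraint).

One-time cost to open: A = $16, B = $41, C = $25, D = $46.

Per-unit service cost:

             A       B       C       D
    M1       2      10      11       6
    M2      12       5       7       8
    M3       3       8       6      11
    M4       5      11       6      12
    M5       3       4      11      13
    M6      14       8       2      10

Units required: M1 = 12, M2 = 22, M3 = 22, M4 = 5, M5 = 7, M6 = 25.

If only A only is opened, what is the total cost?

Each customer zone is assigned to its cheapest site among the open ones.
{A}: M1→A 2·12=24, M2→A 12·22=264, M3→A 3·22=66, M4→A 5·5=25, M5→A 3·7=21, M6→A 14·25=350. Service 750; fixed 16; total 766.

Total cost: 766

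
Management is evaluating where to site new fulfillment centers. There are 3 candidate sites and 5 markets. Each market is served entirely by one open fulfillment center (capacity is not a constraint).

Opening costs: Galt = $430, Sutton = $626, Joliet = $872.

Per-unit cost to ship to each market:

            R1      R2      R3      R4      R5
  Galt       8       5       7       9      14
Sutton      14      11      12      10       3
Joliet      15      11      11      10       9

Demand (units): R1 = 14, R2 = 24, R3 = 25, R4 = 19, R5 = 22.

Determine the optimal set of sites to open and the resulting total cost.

Open Galt only; minimum total cost 1316.

For any fixed open set, each market goes to its cheapest open site; total = fixed + service.
{Galt}: R1→Galt 8·14=112, R2→Galt 5·24=120, R3→Galt 7·25=175, R4→Galt 9·19=171, R5→Galt 14·22=308. Service 886; fixed 430; total 1316.
{Sutton}: service 1016 + fixed 626 = 1642
{Galt, Sutton}: R1→Galt 8·14=112, R2→Galt 5·24=120, R3→Galt 7·25=175, R4→Galt 9·19=171, R5→Sutton 3·22=66. Service 644; fixed 1056; total 1700.
{Galt, Sutton, Joliet}: service 644 + fixed 1928 = 2572
No other subset beats 1316.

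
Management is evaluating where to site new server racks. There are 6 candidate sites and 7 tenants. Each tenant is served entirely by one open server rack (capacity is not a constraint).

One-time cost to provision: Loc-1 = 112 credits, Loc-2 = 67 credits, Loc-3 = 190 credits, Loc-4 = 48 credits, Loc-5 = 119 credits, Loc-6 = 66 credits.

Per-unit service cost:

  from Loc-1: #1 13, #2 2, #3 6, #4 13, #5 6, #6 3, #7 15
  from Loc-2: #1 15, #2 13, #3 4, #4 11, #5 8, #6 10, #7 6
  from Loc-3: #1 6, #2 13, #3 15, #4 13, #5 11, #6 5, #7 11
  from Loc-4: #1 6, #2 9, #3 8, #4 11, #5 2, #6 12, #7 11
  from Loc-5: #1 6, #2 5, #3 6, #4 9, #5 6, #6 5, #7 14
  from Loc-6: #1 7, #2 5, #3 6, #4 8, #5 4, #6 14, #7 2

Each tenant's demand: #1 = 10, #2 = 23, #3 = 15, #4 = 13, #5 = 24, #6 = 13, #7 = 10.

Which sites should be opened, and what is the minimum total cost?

Open Loc-1, Loc-4 and Loc-6; minimum total cost 633.

For any fixed open set, each tenant goes to its cheapest open site; total = fixed + service.
{Loc-1, Loc-4, Loc-6}: #1→Loc-4 6·10=60, #2→Loc-1 2·23=46, #3→Loc-1 6·15=90, #4→Loc-6 8·13=104, #5→Loc-4 2·24=48, #6→Loc-1 3·13=39, #7→Loc-6 2·10=20. Service 407; fixed 226; total 633.
{Loc-1, Loc-6}: service 465 + fixed 178 = 643
{Loc-1, Loc-2, Loc-4, Loc-6}: service 377 + fixed 293 = 670
{Loc-1, Loc-2, Loc-3, Loc-4, Loc-5, Loc-6}: service 377 + fixed 602 = 979
No other subset beats 633.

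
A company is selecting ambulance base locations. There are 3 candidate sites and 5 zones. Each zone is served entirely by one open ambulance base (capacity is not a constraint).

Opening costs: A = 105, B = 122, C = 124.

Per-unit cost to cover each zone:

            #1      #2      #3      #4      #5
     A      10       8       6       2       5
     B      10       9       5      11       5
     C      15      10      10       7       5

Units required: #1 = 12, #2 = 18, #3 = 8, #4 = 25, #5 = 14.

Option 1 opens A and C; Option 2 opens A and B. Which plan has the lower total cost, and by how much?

Option 2 is cheaper by 10.

Option 1: {A, C}: #1→A 10·12=120, #2→A 8·18=144, #3→A 6·8=48, #4→A 2·25=50, #5→A 5·14=70. Service 432; fixed 229; total 661.
Option 2: {A, B}: #1→A 10·12=120, #2→A 8·18=144, #3→B 5·8=40, #4→A 2·25=50, #5→A 5·14=70. Service 424; fixed 227; total 651.
Difference: |661 − 651| = 10.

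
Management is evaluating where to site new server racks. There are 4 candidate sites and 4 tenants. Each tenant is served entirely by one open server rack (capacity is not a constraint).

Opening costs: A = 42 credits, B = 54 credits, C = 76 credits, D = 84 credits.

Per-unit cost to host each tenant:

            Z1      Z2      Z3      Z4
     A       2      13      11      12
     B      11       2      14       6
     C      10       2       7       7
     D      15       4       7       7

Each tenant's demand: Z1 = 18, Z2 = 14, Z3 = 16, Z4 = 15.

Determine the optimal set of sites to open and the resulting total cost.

Open A and C; minimum total cost 399.

For any fixed open set, each tenant goes to its cheapest open site; total = fixed + service.
{A, C}: Z1→A 2·18=36, Z2→C 2·14=28, Z3→C 7·16=112, Z4→C 7·15=105. Service 281; fixed 118; total 399.
{A, B}: Z1→A 2·18=36, Z2→B 2·14=28, Z3→A 11·16=176, Z4→B 6·15=90. Service 330; fixed 96; total 426.
{A, D}: service 309 + fixed 126 = 435
{A, B, C, D}: service 266 + fixed 256 = 522
(All 15 nonempty subsets were checked; A and C is lowest.)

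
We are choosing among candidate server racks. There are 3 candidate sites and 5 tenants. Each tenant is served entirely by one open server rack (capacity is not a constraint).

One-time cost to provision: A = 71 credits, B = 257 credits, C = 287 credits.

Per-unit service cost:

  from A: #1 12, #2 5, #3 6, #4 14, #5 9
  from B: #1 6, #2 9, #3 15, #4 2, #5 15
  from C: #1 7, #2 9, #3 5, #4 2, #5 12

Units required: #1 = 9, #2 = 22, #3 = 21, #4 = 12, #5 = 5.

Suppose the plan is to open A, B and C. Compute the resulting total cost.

Total cost: 953

Each tenant is assigned to its cheapest site among the open ones.
{A, B, C}: #1→B 6·9=54, #2→A 5·22=110, #3→C 5·21=105, #4→B 2·12=24, #5→A 9·5=45. Service 338; fixed 615; total 953.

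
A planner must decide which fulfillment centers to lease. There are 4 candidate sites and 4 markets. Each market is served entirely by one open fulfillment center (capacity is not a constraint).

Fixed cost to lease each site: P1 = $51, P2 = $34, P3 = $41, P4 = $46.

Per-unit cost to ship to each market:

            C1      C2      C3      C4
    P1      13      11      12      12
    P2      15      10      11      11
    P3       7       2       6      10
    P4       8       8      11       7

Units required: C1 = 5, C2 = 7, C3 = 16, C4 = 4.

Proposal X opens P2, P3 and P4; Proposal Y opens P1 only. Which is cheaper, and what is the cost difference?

Proposal X: {P2, P3, P4}: C1→P3 7·5=35, C2→P3 2·7=14, C3→P3 6·16=96, C4→P4 7·4=28. Service 173; fixed 121; total 294.
Proposal Y: {P1}: C1→P1 13·5=65, C2→P1 11·7=77, C3→P1 12·16=192, C4→P1 12·4=48. Service 382; fixed 51; total 433.
Difference: |294 − 433| = 139.

Proposal X is cheaper by 139.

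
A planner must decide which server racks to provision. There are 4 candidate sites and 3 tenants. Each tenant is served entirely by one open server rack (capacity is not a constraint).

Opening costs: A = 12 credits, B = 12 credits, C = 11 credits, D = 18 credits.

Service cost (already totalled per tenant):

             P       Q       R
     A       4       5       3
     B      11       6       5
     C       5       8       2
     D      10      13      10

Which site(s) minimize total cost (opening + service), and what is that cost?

Open A only; minimum total cost 24.

For any fixed open set, each tenant goes to its cheapest open site; total = fixed + service.
{A}: P→A 4, Q→A 5, R→A 3. Service 12; fixed 12; total 24.
{C}: service 15 + fixed 11 = 26
{A, C}: service 11 + fixed 23 = 34
{A, B, C, D}: P→A 4, Q→A 5, R→C 2. Service 11; fixed 53; total 64.
No other subset beats 24.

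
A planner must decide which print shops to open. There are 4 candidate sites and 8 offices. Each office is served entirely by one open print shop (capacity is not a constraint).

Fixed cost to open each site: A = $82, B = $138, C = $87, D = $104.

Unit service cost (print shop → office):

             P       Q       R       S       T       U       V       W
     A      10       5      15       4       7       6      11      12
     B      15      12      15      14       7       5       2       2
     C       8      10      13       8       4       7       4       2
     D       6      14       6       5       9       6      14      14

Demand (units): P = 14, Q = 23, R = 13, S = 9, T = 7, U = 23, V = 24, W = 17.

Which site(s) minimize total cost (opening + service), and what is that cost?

For any fixed open set, each office goes to its cheapest open site; total = fixed + service.
{A, C, D}: P→D 6·14=84, Q→A 5·23=115, R→D 6·13=78, S→A 4·9=36, T→C 4·7=28, U→A 6·23=138, V→C 4·24=96, W→C 2·17=34. Service 609; fixed 273; total 882.
{A, B, D}: service 559 + fixed 324 = 883
{A, C}: service 728 + fixed 169 = 897
{A, B, C, D}: service 538 + fixed 411 = 949
No other subset beats 882.

Open A, C and D; minimum total cost 882.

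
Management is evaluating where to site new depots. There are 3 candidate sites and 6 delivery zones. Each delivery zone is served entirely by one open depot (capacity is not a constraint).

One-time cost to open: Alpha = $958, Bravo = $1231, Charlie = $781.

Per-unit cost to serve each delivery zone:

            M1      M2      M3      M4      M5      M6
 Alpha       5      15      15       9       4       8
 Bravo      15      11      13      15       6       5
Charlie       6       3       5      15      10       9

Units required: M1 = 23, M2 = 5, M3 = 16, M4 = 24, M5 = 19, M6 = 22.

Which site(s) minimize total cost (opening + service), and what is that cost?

For any fixed open set, each delivery zone goes to its cheapest open site; total = fixed + service.
{Charlie}: M1→Charlie 6·23=138, M2→Charlie 3·5=15, M3→Charlie 5·16=80, M4→Charlie 15·24=360, M5→Charlie 10·19=190, M6→Charlie 9·22=198. Service 981; fixed 781; total 1762.
{Alpha}: service 898 + fixed 958 = 1856
{Alpha, Charlie}: M1→Alpha 5·23=115, M2→Charlie 3·5=15, M3→Charlie 5·16=80, M4→Alpha 9·24=216, M5→Alpha 4·19=76, M6→Alpha 8·22=176. Service 678; fixed 1739; total 2417.
{Alpha, Bravo, Charlie}: M1→Alpha 5·23=115, M2→Charlie 3·5=15, M3→Charlie 5·16=80, M4→Alpha 9·24=216, M5→Alpha 4·19=76, M6→Bravo 5·22=110. Service 612; fixed 2970; total 3582.
No other subset beats 1762.

Open Charlie only; minimum total cost 1762.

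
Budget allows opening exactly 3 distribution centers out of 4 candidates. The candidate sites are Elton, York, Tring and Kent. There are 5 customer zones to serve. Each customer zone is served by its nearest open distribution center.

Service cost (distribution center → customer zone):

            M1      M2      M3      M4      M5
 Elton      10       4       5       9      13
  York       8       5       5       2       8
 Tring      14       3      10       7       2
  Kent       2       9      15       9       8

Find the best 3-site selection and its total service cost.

With exactly 3 open, each customer zone uses its cheapest among the chosen.
{York, Tring, Kent}: M1→Kent 2, M2→Tring 3, M3→York 5, M4→York 2, M5→Tring 2. Service cost 14.
{Elton, Tring, Kent}: service cost 19
{Elton, York, Tring}: service cost 20
Among all 4 size-3 choices, {York, Tring, Kent} is lowest.

Choose York, Tring and Kent; total service cost 14.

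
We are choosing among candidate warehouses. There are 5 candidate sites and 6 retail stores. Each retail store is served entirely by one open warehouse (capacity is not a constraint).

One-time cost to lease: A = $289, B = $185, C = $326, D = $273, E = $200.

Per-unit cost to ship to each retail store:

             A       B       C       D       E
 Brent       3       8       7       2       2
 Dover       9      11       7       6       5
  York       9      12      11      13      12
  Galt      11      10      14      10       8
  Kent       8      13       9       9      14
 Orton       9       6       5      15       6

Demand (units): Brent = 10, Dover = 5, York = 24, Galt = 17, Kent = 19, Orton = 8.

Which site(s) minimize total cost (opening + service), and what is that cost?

Open E only; minimum total cost 983.

For any fixed open set, each retail store goes to its cheapest open site; total = fixed + service.
{E}: Brent→E 2·10=20, Dover→E 5·5=25, York→E 12·24=288, Galt→E 8·17=136, Kent→E 14·19=266, Orton→E 6·8=48. Service 783; fixed 200; total 983.
{A}: service 702 + fixed 289 = 991
{B}: Brent→B 8·10=80, Dover→B 11·5=55, York→B 12·24=288, Galt→B 10·17=170, Kent→B 13·19=247, Orton→B 6·8=48. Service 888; fixed 185; total 1073.
{A, B, C, D, E}: service 589 + fixed 1273 = 1862
No other subset beats 983.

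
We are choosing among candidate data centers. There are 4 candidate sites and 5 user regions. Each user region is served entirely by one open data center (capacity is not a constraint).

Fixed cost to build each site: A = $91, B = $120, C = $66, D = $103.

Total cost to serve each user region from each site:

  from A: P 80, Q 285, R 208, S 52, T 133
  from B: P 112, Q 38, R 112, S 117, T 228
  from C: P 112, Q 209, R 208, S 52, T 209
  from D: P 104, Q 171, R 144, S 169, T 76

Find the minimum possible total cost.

Minimum total cost: 626

For any fixed open set, each user region goes to its cheapest open site; total = fixed + service.
{A, B}: P→A 80, Q→B 38, R→B 112, S→A 52, T→A 133. Service 415; fixed 211; total 626.
{B, D}: service 447 + fixed 223 = 670
{B, C, D}: P→D 104, Q→B 38, R→B 112, S→C 52, T→D 76. Service 382; fixed 289; total 671.
{A, B, C, D}: P→A 80, Q→B 38, R→B 112, S→A 52, T→D 76. Service 358; fixed 380; total 738.
No other subset beats 626.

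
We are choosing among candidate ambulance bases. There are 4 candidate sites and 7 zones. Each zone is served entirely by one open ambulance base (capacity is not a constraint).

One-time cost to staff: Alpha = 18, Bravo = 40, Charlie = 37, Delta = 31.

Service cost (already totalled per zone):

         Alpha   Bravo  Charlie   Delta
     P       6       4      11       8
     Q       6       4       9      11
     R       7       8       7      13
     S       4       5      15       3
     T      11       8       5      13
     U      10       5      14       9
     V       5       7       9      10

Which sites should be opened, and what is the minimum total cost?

Open Alpha only; minimum total cost 67.

For any fixed open set, each zone goes to its cheapest open site; total = fixed + service.
{Alpha}: P→Alpha 6, Q→Alpha 6, R→Alpha 7, S→Alpha 4, T→Alpha 11, U→Alpha 10, V→Alpha 5. Service 49; fixed 18; total 67.
{Bravo}: service 41 + fixed 40 = 81
{Alpha, Bravo}: service 37 + fixed 58 = 95
{Alpha, Bravo, Charlie, Delta}: P→Bravo 4, Q→Bravo 4, R→Alpha 7, S→Delta 3, T→Charlie 5, U→Bravo 5, V→Alpha 5. Service 33; fixed 126; total 159.
No other subset beats 67.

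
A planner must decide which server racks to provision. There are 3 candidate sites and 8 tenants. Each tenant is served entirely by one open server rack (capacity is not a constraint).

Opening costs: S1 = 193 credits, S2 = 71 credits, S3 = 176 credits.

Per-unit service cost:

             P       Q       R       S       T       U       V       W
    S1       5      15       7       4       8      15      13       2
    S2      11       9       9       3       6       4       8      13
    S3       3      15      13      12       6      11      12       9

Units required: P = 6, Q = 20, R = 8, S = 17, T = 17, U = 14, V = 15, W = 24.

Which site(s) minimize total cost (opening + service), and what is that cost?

Open S1 and S2; minimum total cost 907.

For any fixed open set, each tenant goes to its cheapest open site; total = fixed + service.
{S1, S2}: P→S1 5·6=30, Q→S2 9·20=180, R→S1 7·8=56, S→S2 3·17=51, T→S2 6·17=102, U→S2 4·14=56, V→S2 8·15=120, W→S1 2·24=48. Service 643; fixed 264; total 907.
{S2}: P→S2 11·6=66, Q→S2 9·20=180, R→S2 9·8=72, S→S2 3·17=51, T→S2 6·17=102, U→S2 4·14=56, V→S2 8·15=120, W→S2 13·24=312. Service 959; fixed 71; total 1030.
{S2, S3}: P→S3 3·6=18, Q→S2 9·20=180, R→S2 9·8=72, S→S2 3·17=51, T→S2 6·17=102, U→S2 4·14=56, V→S2 8·15=120, W→S3 9·24=216. Service 815; fixed 247; total 1062.
{S1, S2, S3}: P→S3 3·6=18, Q→S2 9·20=180, R→S1 7·8=56, S→S2 3·17=51, T→S2 6·17=102, U→S2 4·14=56, V→S2 8·15=120, W→S1 2·24=48. Service 631; fixed 440; total 1071.
(All 7 nonempty subsets were checked; S1 and S2 is lowest.)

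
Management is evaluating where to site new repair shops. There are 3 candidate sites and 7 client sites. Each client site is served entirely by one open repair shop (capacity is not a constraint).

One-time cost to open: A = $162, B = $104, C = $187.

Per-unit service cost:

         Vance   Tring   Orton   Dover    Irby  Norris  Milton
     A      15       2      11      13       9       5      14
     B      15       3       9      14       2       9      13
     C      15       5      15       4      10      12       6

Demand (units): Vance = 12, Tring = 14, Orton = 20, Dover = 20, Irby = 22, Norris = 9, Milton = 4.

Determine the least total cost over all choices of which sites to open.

For any fixed open set, each client site goes to its cheapest open site; total = fixed + service.
{B, C}: Vance→B 15·12=180, Tring→B 3·14=42, Orton→B 9·20=180, Dover→C 4·20=80, Irby→B 2·22=44, Norris→B 9·9=81, Milton→C 6·4=24. Service 631; fixed 291; total 922.
{B}: Vance→B 15·12=180, Tring→B 3·14=42, Orton→B 9·20=180, Dover→B 14·20=280, Irby→B 2·22=44, Norris→B 9·9=81, Milton→B 13·4=52. Service 859; fixed 104; total 963.
{A, B, C}: service 581 + fixed 453 = 1034
(All 7 nonempty subsets were checked; B and C is lowest.)

Minimum total cost: 922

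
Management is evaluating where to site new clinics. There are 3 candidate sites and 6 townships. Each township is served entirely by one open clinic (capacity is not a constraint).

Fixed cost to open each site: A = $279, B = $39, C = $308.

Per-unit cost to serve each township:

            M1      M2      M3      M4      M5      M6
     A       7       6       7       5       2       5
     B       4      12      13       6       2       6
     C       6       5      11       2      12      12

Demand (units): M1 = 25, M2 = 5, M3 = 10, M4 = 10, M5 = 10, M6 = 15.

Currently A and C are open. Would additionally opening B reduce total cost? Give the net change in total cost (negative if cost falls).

Yes — net change −11 (cost falls by 11).

Current service cost with {A, C}: 360.
Adding B: each township re-picks its cheapest; new service cost 310, saving 50.
Extra fixed cost: 39. Net change = 39 − 50 = -11.
(Totals: 947 → 936.)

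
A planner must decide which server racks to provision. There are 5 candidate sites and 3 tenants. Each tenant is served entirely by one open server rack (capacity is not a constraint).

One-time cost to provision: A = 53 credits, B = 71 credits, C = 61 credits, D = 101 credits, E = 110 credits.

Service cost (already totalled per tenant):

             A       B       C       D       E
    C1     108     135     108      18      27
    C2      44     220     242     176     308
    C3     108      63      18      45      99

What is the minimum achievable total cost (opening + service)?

For any fixed open set, each tenant goes to its cheapest open site; total = fixed + service.
{A, D}: C1→D 18, C2→A 44, C3→D 45. Service 107; fixed 154; total 261.
{A, C}: service 170 + fixed 114 = 284
{A, C, D}: C1→D 18, C2→A 44, C3→C 18. Service 80; fixed 215; total 295.
{A, B, C, D, E}: C1→D 18, C2→A 44, C3→C 18. Service 80; fixed 396; total 476.
No other subset beats 261.

Minimum total cost: 261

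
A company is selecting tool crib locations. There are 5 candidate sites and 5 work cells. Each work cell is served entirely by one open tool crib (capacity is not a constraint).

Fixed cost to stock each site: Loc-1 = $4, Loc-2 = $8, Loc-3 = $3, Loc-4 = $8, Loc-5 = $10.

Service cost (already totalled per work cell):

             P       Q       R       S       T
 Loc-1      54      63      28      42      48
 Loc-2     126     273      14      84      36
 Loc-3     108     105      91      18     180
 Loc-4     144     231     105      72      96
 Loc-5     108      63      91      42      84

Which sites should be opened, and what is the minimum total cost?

For any fixed open set, each work cell goes to its cheapest open site; total = fixed + service.
{Loc-1, Loc-2, Loc-3}: P→Loc-1 54, Q→Loc-1 63, R→Loc-2 14, S→Loc-3 18, T→Loc-2 36. Service 185; fixed 15; total 200.
{Loc-1, Loc-2, Loc-3, Loc-4}: service 185 + fixed 23 = 208
{Loc-1, Loc-2, Loc-3, Loc-5}: service 185 + fixed 25 = 210
{Loc-1, Loc-2, Loc-3, Loc-4, Loc-5}: service 185 + fixed 33 = 218
No other subset beats 200.

Open Loc-1, Loc-2 and Loc-3; minimum total cost 200.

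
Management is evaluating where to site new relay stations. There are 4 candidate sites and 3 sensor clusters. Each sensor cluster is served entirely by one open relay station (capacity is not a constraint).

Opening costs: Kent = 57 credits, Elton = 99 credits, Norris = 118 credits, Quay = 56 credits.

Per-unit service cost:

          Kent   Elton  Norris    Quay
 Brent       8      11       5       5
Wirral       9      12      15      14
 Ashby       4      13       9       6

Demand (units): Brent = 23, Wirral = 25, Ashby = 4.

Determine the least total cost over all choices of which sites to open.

For any fixed open set, each sensor cluster goes to its cheapest open site; total = fixed + service.
{Kent, Quay}: Brent→Quay 5·23=115, Wirral→Kent 9·25=225, Ashby→Kent 4·4=16. Service 356; fixed 113; total 469.
{Kent}: service 425 + fixed 57 = 482
{Kent, Norris}: Brent→Norris 5·23=115, Wirral→Kent 9·25=225, Ashby→Kent 4·4=16. Service 356; fixed 175; total 531.
{Kent, Elton, Norris, Quay}: Brent→Norris 5·23=115, Wirral→Kent 9·25=225, Ashby→Kent 4·4=16. Service 356; fixed 330; total 686.
No other subset beats 469.

Minimum total cost: 469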